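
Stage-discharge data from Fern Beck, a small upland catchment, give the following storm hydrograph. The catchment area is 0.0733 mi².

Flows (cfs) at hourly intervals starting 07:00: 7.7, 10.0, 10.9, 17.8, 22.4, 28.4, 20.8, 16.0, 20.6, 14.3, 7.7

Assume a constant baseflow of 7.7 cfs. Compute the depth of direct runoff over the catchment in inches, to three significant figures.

Direct runoff: 0.0, 2.3, 3.2, 10.1, 14.7, 20.7, 13.1, 8.3, 12.9, 6.6, 0.0 cfs; ΣQ_DR = 91.90 cfs.
V = ΣQ_DR · Δt = 91.90 × 3600 s = 3.308 × 10^5 ft³.
Over A = 0.0733 mi², depth = V / A = 1.94 in.

d ≈ 1.94 in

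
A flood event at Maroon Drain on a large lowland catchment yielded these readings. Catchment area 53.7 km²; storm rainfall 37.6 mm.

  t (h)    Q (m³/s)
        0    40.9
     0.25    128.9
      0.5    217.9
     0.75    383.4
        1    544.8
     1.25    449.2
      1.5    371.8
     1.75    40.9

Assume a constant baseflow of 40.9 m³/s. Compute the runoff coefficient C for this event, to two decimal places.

ΣQ_DR = 1851 m³/s; V = ΣQ_DR·Δt = 1.666 × 10^6 m³.
Runoff depth d = V / A = 31.02 mm.
C = d / P = 31.02 / 37.6 = 0.82.

C ≈ 0.82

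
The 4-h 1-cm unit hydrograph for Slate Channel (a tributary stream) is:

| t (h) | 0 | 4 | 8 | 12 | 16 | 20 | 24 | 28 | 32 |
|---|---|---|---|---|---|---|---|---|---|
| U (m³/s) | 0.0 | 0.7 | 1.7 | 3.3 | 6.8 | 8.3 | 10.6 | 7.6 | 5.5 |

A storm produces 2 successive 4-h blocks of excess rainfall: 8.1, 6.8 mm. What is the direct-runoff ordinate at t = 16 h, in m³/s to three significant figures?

By discrete convolution, Q_j = Σ (P_i / 10 mm) · U_{j−i}.
At t = 16 h (j=4): Q = (8.1/10)·6.8 + (6.8/10)·3.3 = 7.75 m³/s.

Q ≈ 7.75 m³/s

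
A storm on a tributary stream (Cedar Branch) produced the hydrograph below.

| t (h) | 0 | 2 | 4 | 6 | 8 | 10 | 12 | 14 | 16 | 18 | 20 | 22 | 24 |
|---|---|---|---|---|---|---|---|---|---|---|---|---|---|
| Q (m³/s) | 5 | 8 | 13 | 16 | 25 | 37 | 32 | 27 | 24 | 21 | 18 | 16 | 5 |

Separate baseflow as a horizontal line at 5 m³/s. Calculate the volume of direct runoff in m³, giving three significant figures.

Direct-runoff ordinates (Q − Q_b): 0.0, 3.0, 8.0, 11.0, 20.0, 32.0, 27.0, 22.0, 19.0, 16.0, 13.0, 11.0, 0.0 m³/s.
ΣQ_DR = 182.0 m³/s.
With Δt = 2 h = 7200 s, V = ΣQ_DR · Δt = 182.0 × 7200 = 1.31 × 10^6 m³.

V ≈ 1.31 × 10^6 m³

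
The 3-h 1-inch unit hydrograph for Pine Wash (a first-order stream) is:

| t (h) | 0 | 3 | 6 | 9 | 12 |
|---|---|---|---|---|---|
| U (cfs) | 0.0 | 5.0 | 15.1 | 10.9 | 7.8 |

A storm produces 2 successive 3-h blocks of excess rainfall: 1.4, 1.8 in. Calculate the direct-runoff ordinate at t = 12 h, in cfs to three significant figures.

By discrete convolution, Q_j = Σ (P_i / 1 in) · U_{j−i}.
At t = 12 h (j=4): Q = (1.4/1)·7.8 + (1.8/1)·10.9 = 30.5 cfs.

Q ≈ 30.5 cfs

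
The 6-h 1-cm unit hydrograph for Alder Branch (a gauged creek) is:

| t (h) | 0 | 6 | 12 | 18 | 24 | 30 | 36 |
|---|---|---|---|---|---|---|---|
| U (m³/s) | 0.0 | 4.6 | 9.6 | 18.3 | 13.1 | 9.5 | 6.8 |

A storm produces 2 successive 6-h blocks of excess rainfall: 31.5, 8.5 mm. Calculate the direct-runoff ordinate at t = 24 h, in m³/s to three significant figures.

Q ≈ 56.8 m³/s

By discrete convolution, Q_j = Σ (P_i / 10 mm) · U_{j−i}.
At t = 24 h (j=4): Q = (31.5/10)·13.1 + (8.5/10)·18.3 = 56.8 m³/s.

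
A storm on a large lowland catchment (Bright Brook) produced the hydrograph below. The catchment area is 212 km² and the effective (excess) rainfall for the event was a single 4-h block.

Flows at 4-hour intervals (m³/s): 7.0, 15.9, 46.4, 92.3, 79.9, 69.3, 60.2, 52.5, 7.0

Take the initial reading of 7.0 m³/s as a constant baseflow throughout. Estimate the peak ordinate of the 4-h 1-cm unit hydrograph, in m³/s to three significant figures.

U_p ≈ 34.2 m³/s

Direct runoff: 0.0, 8.9, 39.4, 85.3, 72.9, 62.3, 53.2, 45.5, 0.0 m³/s; ΣQ_DR = 367.5 m³/s, peak = 85.3 m³/s.
Runoff depth d = ΣQ_DR·Δt / A = 367.5 × 14400 / (212 km²) = 24.96 mm.
The 1-cm UH is the DRH scaled by (10 mm)/d, so U_p = 85.3 × 10/24.96 = 34.2 m³/s.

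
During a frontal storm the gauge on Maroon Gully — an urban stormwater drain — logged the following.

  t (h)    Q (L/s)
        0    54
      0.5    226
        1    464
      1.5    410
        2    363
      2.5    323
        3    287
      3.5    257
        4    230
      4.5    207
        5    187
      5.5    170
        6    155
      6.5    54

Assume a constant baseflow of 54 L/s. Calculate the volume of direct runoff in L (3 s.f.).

V ≈ 4.74 × 10^6 L

Direct-runoff ordinates (Q − Q_b): 0.0, 172.0, 410.0, 356.0, 309.0, 269.0, 233.0, 203.0, 176.0, 153.0, 133.0, 116.0, 101.0, 0.0 L/s.
ΣQ_DR = 2631 L/s.
With Δt = 0.5 h = 1800 s, V = ΣQ_DR · Δt = 2631 × 1800 = 4.74 × 10^6 L.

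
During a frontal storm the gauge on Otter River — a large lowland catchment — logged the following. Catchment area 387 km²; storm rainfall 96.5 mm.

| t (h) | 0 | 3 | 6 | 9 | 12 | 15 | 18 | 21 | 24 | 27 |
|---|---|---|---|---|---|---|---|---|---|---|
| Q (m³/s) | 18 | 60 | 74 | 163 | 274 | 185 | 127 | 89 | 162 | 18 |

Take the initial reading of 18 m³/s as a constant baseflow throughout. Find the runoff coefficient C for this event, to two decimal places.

C ≈ 0.29

ΣQ_DR = 990.0 m³/s; V = ΣQ_DR·Δt = 1.069 × 10^7 m³.
Runoff depth d = V / A = 27.63 mm.
C = d / P = 27.63 / 96.5 = 0.29.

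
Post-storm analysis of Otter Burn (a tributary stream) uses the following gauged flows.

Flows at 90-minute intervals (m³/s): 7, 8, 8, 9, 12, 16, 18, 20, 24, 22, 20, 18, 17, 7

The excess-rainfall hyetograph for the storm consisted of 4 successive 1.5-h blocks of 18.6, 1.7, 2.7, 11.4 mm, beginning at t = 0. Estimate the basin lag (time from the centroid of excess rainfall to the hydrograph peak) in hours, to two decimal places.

Centroid of excess rainfall: t_c = Σ P_i·t̄_i / ΣP_i = 2.5509 h (block centres at 0.75, 2.25, 3.75, 5.25 h).
Hydrograph peak occurs at t = 12 h, so basin lag t_L = 12 − 2.5509 = 9.45 h.

t_L ≈ 9.45 h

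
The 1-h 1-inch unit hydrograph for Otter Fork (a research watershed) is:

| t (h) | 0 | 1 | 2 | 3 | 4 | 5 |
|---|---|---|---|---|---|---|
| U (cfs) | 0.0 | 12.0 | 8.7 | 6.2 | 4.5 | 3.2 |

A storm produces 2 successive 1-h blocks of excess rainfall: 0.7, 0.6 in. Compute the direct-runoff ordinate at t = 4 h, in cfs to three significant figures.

By discrete convolution, Q_j = Σ (P_i / 1 in) · U_{j−i}.
At t = 4 h (j=4): Q = (0.7/1)·4.5 + (0.6/1)·6.2 = 6.87 cfs.

Q ≈ 6.87 cfs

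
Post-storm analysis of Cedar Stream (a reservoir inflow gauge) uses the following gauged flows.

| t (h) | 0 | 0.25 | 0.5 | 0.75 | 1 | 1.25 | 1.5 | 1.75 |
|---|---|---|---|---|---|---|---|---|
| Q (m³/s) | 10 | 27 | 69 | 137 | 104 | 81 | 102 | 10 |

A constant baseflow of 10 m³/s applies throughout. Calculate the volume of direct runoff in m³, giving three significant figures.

Direct-runoff ordinates (Q − Q_b): 0.0, 17.0, 59.0, 127.0, 94.0, 71.0, 92.0, 0.0 m³/s.
ΣQ_DR = 460.0 m³/s.
With Δt = 0.25 h = 900 s, V = ΣQ_DR · Δt = 460.0 × 900 = 4.14 × 10^5 m³.

V ≈ 4.14 × 10^5 m³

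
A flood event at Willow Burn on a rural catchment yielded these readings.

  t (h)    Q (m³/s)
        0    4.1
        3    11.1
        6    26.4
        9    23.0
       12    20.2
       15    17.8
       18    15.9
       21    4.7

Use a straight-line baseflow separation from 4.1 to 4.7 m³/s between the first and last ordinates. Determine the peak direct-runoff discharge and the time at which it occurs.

Subtracting baseflow gives direct-runoff ordinates: 0.00, 6.91, 22.13, 18.64, 15.76, 13.27, 11.29, 0.00 m³/s.
The maximum is 22.13 m³/s, occurring at the reading for t = 6 h.

Q_p = 22.13 m³/s at t = 6 h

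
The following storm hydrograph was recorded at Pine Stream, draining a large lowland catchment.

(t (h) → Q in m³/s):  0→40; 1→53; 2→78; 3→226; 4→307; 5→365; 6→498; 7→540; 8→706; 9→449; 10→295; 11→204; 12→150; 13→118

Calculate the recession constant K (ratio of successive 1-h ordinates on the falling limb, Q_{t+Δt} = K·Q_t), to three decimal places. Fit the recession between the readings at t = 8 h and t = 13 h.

K ≈ 0.699

Using the recession-limb readings at t = 8 h and t = 13 h: Q falls from 706 to 118 m³/s over 5 intervals.
K = (Q₂/Q₁)^(1/5) = (118/706)^(1/5) = 0.699.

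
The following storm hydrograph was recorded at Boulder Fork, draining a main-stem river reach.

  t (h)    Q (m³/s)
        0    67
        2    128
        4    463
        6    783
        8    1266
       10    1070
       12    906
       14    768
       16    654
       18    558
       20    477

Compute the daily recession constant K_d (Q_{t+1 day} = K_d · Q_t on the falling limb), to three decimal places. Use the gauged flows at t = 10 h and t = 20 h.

Between t = 10 h and t = 20 h the flow falls from 1070 to 477 m³/s over 5×2 h = 10 h.
Per-interval ratio K = (477/1070)^(1/5) = 0.8508; K_d = K^(24/2) = 0.144.

K_d ≈ 0.144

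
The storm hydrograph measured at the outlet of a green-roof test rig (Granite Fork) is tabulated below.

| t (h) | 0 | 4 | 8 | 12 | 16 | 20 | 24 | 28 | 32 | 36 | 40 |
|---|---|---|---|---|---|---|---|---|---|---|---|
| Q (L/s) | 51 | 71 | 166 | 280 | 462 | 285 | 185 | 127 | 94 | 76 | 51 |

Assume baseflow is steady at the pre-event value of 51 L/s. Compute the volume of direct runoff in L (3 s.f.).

V ≈ 1.85 × 10^7 L

Direct-runoff ordinates (Q − Q_b): 0.0, 20.0, 115.0, 229.0, 411.0, 234.0, 134.0, 76.0, 43.0, 25.0, 0.0 L/s.
ΣQ_DR = 1287 L/s.
With Δt = 4 h = 14400 s, V = ΣQ_DR · Δt = 1287 × 14400 = 1.85 × 10^7 L.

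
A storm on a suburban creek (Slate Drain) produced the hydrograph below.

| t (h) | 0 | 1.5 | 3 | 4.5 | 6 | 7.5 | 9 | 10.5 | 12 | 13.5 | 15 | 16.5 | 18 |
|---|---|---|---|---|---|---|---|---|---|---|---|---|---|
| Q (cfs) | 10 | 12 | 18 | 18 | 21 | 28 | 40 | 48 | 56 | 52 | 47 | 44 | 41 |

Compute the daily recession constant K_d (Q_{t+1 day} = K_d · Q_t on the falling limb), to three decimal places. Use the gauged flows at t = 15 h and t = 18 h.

Between t = 15 h and t = 18 h the flow falls from 47 to 41 cfs over 2×1.5 h = 3 h.
Per-interval ratio K = (41/47)^(1/2) = 0.9340; K_d = K^(24/1.5) = 0.335.

K_d ≈ 0.335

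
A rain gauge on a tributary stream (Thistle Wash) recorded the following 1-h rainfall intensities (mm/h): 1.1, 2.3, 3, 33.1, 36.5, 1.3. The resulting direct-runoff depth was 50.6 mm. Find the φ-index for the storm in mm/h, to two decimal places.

Only the 2 blocks with intensity above φ contribute runoff: 33.1, 36.5 mm/h.
Σ(I−φ)·Δt = d  ⇒  (33.1+36.5 − 2φ)·1 = 50.6
φ = (69.60 − 50.6/1) / 2 = 9.50 mm/h.

φ ≈ 9.50 mm/h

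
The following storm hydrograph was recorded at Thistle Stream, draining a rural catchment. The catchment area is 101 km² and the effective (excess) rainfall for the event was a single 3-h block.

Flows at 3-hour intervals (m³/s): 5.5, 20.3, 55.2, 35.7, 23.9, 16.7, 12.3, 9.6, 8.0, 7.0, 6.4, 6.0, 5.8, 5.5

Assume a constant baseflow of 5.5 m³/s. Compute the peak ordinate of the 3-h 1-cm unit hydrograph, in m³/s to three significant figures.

Direct runoff: 0.0, 14.8, 49.7, 30.2, 18.4, 11.2, 6.8, 4.1, 2.5, 1.5, 0.9, 0.5, 0.3, 0.0 m³/s; ΣQ_DR = 140.9 m³/s, peak = 49.7 m³/s.
Runoff depth d = ΣQ_DR·Δt / A = 140.9 × 10800 / (101 km²) = 15.07 mm.
The 1-cm UH is the DRH scaled by (10 mm)/d, so U_p = 49.7 × 10/15.07 = 33.0 m³/s.

U_p ≈ 33.0 m³/s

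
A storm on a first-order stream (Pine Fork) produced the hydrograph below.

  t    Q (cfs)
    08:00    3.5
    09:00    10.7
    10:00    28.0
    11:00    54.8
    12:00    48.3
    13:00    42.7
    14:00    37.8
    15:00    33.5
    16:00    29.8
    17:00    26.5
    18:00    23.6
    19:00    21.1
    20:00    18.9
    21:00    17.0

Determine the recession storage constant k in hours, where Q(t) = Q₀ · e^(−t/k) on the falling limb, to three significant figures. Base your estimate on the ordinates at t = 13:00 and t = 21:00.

On the falling limb, Q drops from 42.7 to 17.0 cfs between t = 13:00 and t = 21:00 (Δt = 8 h).
k = −Δt / ln(Q₂/Q₁) = −8 / ln(17.0/42.7) = 8.69 h.

k ≈ 8.69 h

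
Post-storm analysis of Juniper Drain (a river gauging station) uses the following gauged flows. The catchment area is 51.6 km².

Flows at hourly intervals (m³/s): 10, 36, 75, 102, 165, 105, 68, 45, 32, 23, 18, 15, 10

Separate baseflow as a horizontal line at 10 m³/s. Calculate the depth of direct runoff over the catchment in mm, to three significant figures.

d ≈ 40.0 mm

Direct runoff: 0.0, 26.0, 65.0, 92.0, 155.0, 95.0, 58.0, 35.0, 22.0, 13.0, 8.0, 5.0, 0.0 m³/s; ΣQ_DR = 574.0 m³/s.
V = ΣQ_DR · Δt = 574.0 × 3600 s = 2.066 × 10^6 m³.
Over A = 51.6 km², depth = V / A = 40.0 mm.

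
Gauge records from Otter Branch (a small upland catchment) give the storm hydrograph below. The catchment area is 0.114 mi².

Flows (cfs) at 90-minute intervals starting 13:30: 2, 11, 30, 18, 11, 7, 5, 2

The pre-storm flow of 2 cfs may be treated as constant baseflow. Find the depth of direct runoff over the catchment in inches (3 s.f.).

d ≈ 1.43 in

Direct runoff: 0.0, 9.0, 28.0, 16.0, 9.0, 5.0, 3.0, 0.0 cfs; ΣQ_DR = 70.00 cfs.
V = ΣQ_DR · Δt = 70.00 × 5400 s = 3.780 × 10^5 ft³.
Over A = 0.114 mi², depth = V / A = 1.43 in.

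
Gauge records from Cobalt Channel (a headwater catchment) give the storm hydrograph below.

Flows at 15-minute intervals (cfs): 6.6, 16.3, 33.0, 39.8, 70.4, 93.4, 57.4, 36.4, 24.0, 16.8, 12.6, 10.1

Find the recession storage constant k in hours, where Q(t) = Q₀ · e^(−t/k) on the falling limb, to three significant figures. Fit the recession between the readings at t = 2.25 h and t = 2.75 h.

k ≈ 0.983 h

On the falling limb, Q drops from 16.8 to 10.1 cfs between t = 2.25 h and t = 2.75 h (Δt = 0.5 h).
k = −Δt / ln(Q₂/Q₁) = −0.5 / ln(10.1/16.8) = 0.983 h.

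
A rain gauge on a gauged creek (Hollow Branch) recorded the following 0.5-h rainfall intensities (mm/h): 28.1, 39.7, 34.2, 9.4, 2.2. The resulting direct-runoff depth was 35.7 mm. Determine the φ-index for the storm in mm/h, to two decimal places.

φ ≈ 10.20 mm/h

Only the 3 blocks with intensity above φ contribute runoff: 28.1, 39.7, 34.2 mm/h.
Σ(I−φ)·Δt = d  ⇒  (28.1+39.7+34.2 − 3φ)·0.5 = 35.7
φ = (102.0 − 35.7/0.5) / 3 = 10.20 mm/h.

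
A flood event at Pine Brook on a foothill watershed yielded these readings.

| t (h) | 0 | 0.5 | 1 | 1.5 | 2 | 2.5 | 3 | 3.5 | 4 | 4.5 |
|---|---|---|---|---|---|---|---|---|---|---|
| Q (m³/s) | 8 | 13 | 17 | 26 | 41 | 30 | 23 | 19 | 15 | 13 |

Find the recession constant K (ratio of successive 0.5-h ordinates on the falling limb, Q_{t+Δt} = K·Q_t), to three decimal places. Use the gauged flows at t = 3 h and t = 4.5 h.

Using the recession-limb readings at t = 3 h and t = 4.5 h: Q falls from 23 to 13 m³/s over 3 intervals.
K = (Q₂/Q₁)^(1/3) = (13/23)^(1/3) = 0.827.

K ≈ 0.827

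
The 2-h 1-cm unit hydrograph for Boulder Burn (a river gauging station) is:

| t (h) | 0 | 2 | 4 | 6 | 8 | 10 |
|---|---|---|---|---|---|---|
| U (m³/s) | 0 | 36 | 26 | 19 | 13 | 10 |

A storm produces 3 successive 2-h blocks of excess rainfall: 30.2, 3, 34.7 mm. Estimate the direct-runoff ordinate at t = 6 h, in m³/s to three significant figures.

By discrete convolution, Q_j = Σ (P_i / 10 mm) · U_{j−i}.
At t = 6 h (j=3): Q = (30.2/10)·19 + (3/10)·26 + (34.7/10)·36 = 190 m³/s.

Q ≈ 190 m³/s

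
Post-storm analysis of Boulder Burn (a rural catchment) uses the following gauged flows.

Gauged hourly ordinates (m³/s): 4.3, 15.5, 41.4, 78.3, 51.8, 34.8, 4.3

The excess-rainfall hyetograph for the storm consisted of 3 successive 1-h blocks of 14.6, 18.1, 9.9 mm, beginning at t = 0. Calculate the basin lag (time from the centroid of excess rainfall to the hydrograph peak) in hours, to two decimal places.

Centroid of excess rainfall: t_c = Σ P_i·t̄_i / ΣP_i = 1.3897 h (block centres at 0.5, 1.5, 2.5 h).
Hydrograph peak occurs at t = 3 h, so basin lag t_L = 3 − 1.3897 = 1.61 h.

t_L ≈ 1.61 h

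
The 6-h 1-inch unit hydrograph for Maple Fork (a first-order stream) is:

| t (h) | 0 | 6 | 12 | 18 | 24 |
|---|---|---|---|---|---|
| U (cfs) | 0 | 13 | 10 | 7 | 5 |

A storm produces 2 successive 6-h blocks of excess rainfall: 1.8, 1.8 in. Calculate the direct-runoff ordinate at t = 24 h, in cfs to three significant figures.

Q ≈ 21.6 cfs

By discrete convolution, Q_j = Σ (P_i / 1 in) · U_{j−i}.
At t = 24 h (j=4): Q = (1.8/1)·5 + (1.8/1)·7 = 21.6 cfs.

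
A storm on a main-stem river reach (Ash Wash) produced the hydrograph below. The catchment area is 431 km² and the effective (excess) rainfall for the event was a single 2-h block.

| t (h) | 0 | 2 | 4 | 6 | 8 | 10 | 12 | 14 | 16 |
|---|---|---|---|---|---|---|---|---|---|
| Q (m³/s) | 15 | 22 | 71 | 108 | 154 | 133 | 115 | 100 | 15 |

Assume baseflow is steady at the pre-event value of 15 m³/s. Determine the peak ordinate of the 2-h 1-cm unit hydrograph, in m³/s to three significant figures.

U_p ≈ 139 m³/s

Direct runoff: 0.0, 7.0, 56.0, 93.0, 139.0, 118.0, 100.0, 85.0, 0.0 m³/s; ΣQ_DR = 598.0 m³/s, peak = 139.0 m³/s.
Runoff depth d = ΣQ_DR·Δt / A = 598.0 × 7200 / (431 km²) = 9.990 mm.
The 1-cm UH is the DRH scaled by (10 mm)/d, so U_p = 139.0 × 10/9.990 = 139 m³/s.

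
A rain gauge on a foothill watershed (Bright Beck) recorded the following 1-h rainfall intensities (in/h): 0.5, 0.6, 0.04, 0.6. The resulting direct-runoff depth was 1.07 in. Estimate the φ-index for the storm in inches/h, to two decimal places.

φ ≈ 0.21 in/h

Only the 3 blocks with intensity above φ contribute runoff: 0.5, 0.6, 0.6 in/h.
Σ(I−φ)·Δt = d  ⇒  (0.5+0.6+0.6 − 3φ)·1 = 1.07
φ = (1.700 − 1.07/1) / 3 = 0.21 in/h.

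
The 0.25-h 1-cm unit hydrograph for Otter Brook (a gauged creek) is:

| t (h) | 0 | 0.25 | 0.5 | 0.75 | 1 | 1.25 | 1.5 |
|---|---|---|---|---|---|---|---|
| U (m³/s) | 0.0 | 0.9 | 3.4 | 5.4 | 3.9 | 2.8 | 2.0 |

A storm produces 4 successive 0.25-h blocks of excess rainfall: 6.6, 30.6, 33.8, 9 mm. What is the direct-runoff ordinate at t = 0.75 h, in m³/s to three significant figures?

By discrete convolution, Q_j = Σ (P_i / 10 mm) · U_{j−i}.
At t = 0.75 h (j=3): Q = (6.6/10)·5.4 + (30.6/10)·3.4 + (33.8/10)·0.9 + (9/10)·0.0 = 17.0 m³/s.

Q ≈ 17.0 m³/s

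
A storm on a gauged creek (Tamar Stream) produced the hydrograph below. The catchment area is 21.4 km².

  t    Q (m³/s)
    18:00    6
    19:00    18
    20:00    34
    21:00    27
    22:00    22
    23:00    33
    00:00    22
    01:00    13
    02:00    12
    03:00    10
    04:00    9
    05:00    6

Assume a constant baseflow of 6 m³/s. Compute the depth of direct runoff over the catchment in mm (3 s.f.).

Direct runoff: 0.0, 12.0, 28.0, 21.0, 16.0, 27.0, 16.0, 7.0, 6.0, 4.0, 3.0, 0.0 m³/s; ΣQ_DR = 140.0 m³/s.
V = ΣQ_DR · Δt = 140.0 × 3600 s = 5.040 × 10^5 m³.
Over A = 21.4 km², depth = V / A = 23.6 mm.

d ≈ 23.6 mm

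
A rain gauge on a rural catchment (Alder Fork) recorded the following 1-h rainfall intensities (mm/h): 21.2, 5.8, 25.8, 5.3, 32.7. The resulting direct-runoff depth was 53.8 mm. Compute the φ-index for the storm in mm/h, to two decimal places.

Only the 3 blocks with intensity above φ contribute runoff: 21.2, 25.8, 32.7 mm/h.
Σ(I−φ)·Δt = d  ⇒  (21.2+25.8+32.7 − 3φ)·1 = 53.8
φ = (79.70 − 53.8/1) / 3 = 8.63 mm/h.

φ ≈ 8.63 mm/h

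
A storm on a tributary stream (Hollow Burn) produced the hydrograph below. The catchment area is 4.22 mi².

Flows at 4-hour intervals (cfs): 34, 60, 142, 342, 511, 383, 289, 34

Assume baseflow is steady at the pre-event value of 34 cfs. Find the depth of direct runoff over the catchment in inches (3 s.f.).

Direct runoff: 0.0, 26.0, 108.0, 308.0, 477.0, 349.0, 255.0, 0.0 cfs; ΣQ_DR = 1523 cfs.
V = ΣQ_DR · Δt = 1523 × 14400 s = 2.193 × 10^7 ft³.
Over A = 4.22 mi², depth = V / A = 2.24 in.

d ≈ 2.24 in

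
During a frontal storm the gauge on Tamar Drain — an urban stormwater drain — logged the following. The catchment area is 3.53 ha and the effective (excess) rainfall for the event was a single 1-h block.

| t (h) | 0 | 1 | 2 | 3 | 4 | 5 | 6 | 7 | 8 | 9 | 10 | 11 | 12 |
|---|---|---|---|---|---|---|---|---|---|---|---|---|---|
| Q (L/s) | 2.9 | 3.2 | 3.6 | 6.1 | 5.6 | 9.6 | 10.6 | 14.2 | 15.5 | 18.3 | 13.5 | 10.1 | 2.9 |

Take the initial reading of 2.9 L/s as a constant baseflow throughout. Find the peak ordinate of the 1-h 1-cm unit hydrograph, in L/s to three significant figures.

Direct runoff: 0.0, 0.3, 0.7, 3.2, 2.7, 6.7, 7.7, 11.3, 12.6, 15.4, 10.6, 7.2, 0.0 L/s; ΣQ_DR = 78.40 L/s, peak = 15.4 L/s.
Runoff depth d = ΣQ_DR·Δt / A = 78.40 × 3600 / (3.53 ha) = 7.995 mm.
The 1-cm UH is the DRH scaled by (10 mm)/d, so U_p = 15.4 × 10/7.995 = 19.3 L/s.

U_p ≈ 19.3 L/s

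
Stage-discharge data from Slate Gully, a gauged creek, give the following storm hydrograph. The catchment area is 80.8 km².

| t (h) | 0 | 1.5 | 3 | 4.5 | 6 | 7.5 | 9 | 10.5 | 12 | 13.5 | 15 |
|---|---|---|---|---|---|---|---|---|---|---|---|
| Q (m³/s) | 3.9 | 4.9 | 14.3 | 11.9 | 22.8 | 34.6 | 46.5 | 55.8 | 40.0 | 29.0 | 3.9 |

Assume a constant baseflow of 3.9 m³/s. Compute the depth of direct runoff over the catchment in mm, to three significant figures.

d ≈ 15.0 mm

Direct runoff: 0.0, 1.0, 10.4, 8.0, 18.9, 30.7, 42.6, 51.9, 36.1, 25.1, 0.0 m³/s; ΣQ_DR = 224.7 m³/s.
V = ΣQ_DR · Δt = 224.7 × 5400 s = 1.213 × 10^6 m³.
Over A = 80.8 km², depth = V / A = 15.0 mm.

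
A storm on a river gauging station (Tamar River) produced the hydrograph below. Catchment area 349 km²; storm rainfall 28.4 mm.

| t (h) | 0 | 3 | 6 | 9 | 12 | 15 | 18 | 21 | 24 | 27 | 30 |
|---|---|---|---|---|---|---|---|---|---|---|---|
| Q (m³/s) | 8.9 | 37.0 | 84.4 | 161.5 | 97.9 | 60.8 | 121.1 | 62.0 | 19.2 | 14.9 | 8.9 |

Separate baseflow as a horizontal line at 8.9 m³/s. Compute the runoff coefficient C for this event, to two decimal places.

C ≈ 0.63

ΣQ_DR = 578.7 m³/s; V = ΣQ_DR·Δt = 6.250 × 10^6 m³.
Runoff depth d = V / A = 17.91 mm.
C = d / P = 17.91 / 28.4 = 0.63.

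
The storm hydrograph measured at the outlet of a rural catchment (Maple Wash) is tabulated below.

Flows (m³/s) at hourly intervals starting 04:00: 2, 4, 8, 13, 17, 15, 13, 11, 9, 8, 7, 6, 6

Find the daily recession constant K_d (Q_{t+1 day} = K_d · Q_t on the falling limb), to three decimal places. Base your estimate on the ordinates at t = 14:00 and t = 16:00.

K_d ≈ 0.157

Between t = 14:00 and t = 16:00 the flow falls from 7 to 6 m³/s over 2×1 h = 2 h.
Per-interval ratio K = (6/7)^(1/2) = 0.9258; K_d = K^(24/1) = 0.157.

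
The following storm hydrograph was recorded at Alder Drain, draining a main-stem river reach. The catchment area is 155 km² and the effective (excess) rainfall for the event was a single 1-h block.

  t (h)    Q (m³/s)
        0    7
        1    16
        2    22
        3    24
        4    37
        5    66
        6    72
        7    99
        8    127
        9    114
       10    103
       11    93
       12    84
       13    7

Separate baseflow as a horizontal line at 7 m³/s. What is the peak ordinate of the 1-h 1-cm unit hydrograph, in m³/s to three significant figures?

Direct runoff: 0.0, 9.0, 15.0, 17.0, 30.0, 59.0, 65.0, 92.0, 120.0, 107.0, 96.0, 86.0, 77.0, 0.0 m³/s; ΣQ_DR = 773.0 m³/s, peak = 120.0 m³/s.
Runoff depth d = ΣQ_DR·Δt / A = 773.0 × 3600 / (155 km²) = 17.95 mm.
The 1-cm UH is the DRH scaled by (10 mm)/d, so U_p = 120.0 × 10/17.95 = 66.8 m³/s.

U_p ≈ 66.8 m³/s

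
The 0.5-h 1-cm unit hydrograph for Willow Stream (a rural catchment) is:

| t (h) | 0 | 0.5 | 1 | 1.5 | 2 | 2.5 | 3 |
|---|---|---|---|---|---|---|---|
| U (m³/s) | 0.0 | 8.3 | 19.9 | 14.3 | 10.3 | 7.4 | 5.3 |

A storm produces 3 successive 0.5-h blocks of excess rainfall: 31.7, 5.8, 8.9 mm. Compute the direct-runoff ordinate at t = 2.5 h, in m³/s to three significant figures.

Q ≈ 42.2 m³/s

By discrete convolution, Q_j = Σ (P_i / 10 mm) · U_{j−i}.
At t = 2.5 h (j=5): Q = (31.7/10)·7.4 + (5.8/10)·10.3 + (8.9/10)·14.3 = 42.2 m³/s.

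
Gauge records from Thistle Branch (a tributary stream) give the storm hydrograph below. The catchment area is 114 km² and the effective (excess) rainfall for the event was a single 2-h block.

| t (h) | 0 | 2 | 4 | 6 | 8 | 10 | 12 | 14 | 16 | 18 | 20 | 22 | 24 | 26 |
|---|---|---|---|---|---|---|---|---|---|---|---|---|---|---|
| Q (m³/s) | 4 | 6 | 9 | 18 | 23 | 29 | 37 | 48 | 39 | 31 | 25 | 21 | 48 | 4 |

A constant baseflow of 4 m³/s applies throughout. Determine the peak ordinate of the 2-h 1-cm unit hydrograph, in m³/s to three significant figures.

U_p ≈ 24.4 m³/s

Direct runoff: 0.0, 2.0, 5.0, 14.0, 19.0, 25.0, 33.0, 44.0, 35.0, 27.0, 21.0, 17.0, 44.0, 0.0 m³/s; ΣQ_DR = 286.0 m³/s, peak = 44.0 m³/s.
Runoff depth d = ΣQ_DR·Δt / A = 286.0 × 7200 / (114 km²) = 18.06 mm.
The 1-cm UH is the DRH scaled by (10 mm)/d, so U_p = 44.0 × 10/18.06 = 24.4 m³/s.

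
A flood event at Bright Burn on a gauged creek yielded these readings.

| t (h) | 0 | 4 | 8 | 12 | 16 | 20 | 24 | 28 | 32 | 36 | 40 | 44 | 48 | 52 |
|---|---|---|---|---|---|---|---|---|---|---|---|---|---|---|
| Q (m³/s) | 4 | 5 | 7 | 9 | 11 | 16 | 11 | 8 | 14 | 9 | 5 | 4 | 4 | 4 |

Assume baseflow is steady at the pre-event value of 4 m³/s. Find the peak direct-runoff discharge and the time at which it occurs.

Subtracting baseflow gives direct-runoff ordinates: 0.0, 1.0, 3.0, 5.0, 7.0, 12.0, 7.0, 4.0, 10.0, 5.0, 1.0, 0.0, 0.0, 0.0 m³/s.
The maximum is 12.0 m³/s, occurring at the reading for t = 20 h.

Q_p = 12.0 m³/s at t = 20 h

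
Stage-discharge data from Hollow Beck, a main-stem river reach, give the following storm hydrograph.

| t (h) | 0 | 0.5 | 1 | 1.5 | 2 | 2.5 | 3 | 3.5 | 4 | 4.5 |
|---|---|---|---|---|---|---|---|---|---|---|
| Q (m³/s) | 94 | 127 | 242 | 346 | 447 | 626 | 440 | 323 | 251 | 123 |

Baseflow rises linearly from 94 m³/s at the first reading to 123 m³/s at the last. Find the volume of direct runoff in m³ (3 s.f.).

Direct-runoff ordinates (Q − Q_b): 0.00, 29.78, 141.56, 242.33, 340.11, 515.89, 326.67, 206.44, 131.22, 0.00 m³/s.
ΣQ_DR = 1934 m³/s.
With Δt = 0.5 h = 1800 s, V = ΣQ_DR · Δt = 1934 × 1800 = 3.48 × 10^6 m³.

V ≈ 3.48 × 10^6 m³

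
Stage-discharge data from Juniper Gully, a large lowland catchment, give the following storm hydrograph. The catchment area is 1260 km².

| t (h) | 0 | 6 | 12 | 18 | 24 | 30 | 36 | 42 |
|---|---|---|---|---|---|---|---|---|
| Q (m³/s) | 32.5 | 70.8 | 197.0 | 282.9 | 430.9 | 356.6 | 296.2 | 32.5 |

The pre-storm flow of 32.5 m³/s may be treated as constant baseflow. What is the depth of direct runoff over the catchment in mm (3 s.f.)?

d ≈ 24.7 mm

Direct runoff: 0.0, 38.3, 164.5, 250.4, 398.4, 324.1, 263.7, 0.0 m³/s; ΣQ_DR = 1439 m³/s.
V = ΣQ_DR · Δt = 1439 × 21600 s = 3.109 × 10^7 m³.
Over A = 1260 km², depth = V / A = 24.7 mm.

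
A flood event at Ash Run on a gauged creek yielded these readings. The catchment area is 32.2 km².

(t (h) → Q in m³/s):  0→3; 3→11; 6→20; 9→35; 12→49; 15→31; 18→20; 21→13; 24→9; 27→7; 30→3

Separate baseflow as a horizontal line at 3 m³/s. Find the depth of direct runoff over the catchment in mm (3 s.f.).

Direct runoff: 0.0, 8.0, 17.0, 32.0, 46.0, 28.0, 17.0, 10.0, 6.0, 4.0, 0.0 m³/s; ΣQ_DR = 168.0 m³/s.
V = ΣQ_DR · Δt = 168.0 × 10800 s = 1.814 × 10^6 m³.
Over A = 32.2 km², depth = V / A = 56.3 mm.

d ≈ 56.3 mm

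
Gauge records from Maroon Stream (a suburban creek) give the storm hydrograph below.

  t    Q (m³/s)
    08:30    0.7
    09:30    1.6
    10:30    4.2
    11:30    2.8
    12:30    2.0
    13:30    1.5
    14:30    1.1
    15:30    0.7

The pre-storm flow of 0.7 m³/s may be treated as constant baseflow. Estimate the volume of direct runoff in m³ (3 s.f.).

Direct-runoff ordinates (Q − Q_b): 0.0, 0.9, 3.5, 2.1, 1.3, 0.8, 0.4, 0.0 m³/s.
ΣQ_DR = 9.000 m³/s.
With Δt = 1 h = 3600 s, V = ΣQ_DR · Δt = 9.000 × 3600 = 32400 m³.

V ≈ 32400 m³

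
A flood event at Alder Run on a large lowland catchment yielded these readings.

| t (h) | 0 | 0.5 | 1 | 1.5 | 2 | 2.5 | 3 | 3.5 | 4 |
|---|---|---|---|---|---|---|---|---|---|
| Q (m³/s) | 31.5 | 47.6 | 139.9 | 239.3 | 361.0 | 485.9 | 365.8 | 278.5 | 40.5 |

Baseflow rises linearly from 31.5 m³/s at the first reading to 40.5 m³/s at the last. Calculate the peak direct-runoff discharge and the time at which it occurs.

Q_p = 448.77 m³/s at t = 2.5 h

Subtracting baseflow gives direct-runoff ordinates: 0.00, 14.97, 106.15, 204.43, 325.00, 448.77, 327.55, 239.12, 0.00 m³/s.
The maximum is 448.77 m³/s, occurring at the reading for t = 2.5 h.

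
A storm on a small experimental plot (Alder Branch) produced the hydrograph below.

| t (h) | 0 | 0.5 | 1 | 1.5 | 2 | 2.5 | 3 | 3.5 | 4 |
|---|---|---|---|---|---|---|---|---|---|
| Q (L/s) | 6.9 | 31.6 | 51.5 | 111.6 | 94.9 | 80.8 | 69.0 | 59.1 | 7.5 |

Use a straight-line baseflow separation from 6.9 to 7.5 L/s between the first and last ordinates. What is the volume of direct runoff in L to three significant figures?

V ≈ 8.07 × 10^5 L

Direct-runoff ordinates (Q − Q_b): 0.00, 24.62, 44.45, 104.47, 87.70, 73.53, 61.65, 51.67, 0.00 L/s.
ΣQ_DR = 448.1 L/s.
With Δt = 0.5 h = 1800 s, V = ΣQ_DR · Δt = 448.1 × 1800 = 8.07 × 10^5 L.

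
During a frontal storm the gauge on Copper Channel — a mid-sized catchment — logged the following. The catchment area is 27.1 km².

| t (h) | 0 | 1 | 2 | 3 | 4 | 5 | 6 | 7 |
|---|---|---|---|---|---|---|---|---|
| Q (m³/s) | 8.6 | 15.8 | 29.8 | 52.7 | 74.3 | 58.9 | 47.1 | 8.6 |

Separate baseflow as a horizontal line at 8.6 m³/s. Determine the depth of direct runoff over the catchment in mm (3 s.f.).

Direct runoff: 0.0, 7.2, 21.2, 44.1, 65.7, 50.3, 38.5, 0.0 m³/s; ΣQ_DR = 227.0 m³/s.
V = ΣQ_DR · Δt = 227.0 × 3600 s = 8.172 × 10^5 m³.
Over A = 27.1 km², depth = V / A = 30.2 mm.

d ≈ 30.2 mm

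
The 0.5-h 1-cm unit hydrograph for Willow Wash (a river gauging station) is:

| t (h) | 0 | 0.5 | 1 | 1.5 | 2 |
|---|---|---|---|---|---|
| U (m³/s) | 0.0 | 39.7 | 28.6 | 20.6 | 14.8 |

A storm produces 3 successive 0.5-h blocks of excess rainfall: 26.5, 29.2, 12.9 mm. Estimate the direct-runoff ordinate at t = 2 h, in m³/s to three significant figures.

By discrete convolution, Q_j = Σ (P_i / 10 mm) · U_{j−i}.
At t = 2 h (j=4): Q = (26.5/10)·14.8 + (29.2/10)·20.6 + (12.9/10)·28.6 = 136 m³/s.

Q ≈ 136 m³/s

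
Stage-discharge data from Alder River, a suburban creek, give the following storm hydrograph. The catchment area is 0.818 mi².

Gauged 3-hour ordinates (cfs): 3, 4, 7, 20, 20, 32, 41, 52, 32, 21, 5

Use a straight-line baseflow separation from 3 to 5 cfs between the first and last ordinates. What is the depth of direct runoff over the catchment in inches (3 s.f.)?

Direct runoff: 0.00, 0.80, 3.60, 16.40, 16.20, 28.00, 36.80, 47.60, 27.40, 16.20, 0.00 cfs; ΣQ_DR = 193.0 cfs.
V = ΣQ_DR · Δt = 193.0 × 10800 s = 2.084 × 10^6 ft³.
Over A = 0.818 mi², depth = V / A = 1.10 in.

d ≈ 1.10 in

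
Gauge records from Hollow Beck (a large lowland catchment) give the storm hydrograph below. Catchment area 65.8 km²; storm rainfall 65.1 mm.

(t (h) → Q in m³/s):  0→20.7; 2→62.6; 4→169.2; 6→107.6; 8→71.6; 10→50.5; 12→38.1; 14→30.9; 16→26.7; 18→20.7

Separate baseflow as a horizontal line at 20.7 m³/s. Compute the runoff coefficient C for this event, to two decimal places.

ΣQ_DR = 391.6 m³/s; V = ΣQ_DR·Δt = 2.820 × 10^6 m³.
Runoff depth d = V / A = 42.85 mm.
C = d / P = 42.85 / 65.1 = 0.66.

C ≈ 0.66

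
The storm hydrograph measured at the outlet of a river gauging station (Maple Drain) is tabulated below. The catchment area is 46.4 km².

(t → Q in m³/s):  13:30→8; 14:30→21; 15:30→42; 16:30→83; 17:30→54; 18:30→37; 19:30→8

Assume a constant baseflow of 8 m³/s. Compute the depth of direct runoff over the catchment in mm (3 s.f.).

d ≈ 15.3 mm

Direct runoff: 0.0, 13.0, 34.0, 75.0, 46.0, 29.0, 0.0 m³/s; ΣQ_DR = 197.0 m³/s.
V = ΣQ_DR · Δt = 197.0 × 3600 s = 7.092 × 10^5 m³.
Over A = 46.4 km², depth = V / A = 15.3 mm.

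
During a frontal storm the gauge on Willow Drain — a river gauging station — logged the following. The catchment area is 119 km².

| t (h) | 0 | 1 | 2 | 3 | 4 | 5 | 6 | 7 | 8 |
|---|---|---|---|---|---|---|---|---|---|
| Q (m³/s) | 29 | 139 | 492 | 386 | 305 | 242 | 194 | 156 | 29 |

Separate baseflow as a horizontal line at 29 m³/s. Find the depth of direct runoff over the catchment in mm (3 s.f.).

Direct runoff: 0.0, 110.0, 463.0, 357.0, 276.0, 213.0, 165.0, 127.0, 0.0 m³/s; ΣQ_DR = 1711 m³/s.
V = ΣQ_DR · Δt = 1711 × 3600 s = 6.160 × 10^6 m³.
Over A = 119 km², depth = V / A = 51.8 mm.

d ≈ 51.8 mm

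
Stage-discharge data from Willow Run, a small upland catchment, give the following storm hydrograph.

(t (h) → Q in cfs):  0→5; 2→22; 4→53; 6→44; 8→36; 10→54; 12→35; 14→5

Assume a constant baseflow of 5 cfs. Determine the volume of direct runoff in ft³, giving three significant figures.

V ≈ 1.54 × 10^6 ft³

Direct-runoff ordinates (Q − Q_b): 0.0, 17.0, 48.0, 39.0, 31.0, 49.0, 30.0, 0.0 cfs.
ΣQ_DR = 214.0 cfs.
With Δt = 2 h = 7200 s, V = ΣQ_DR · Δt = 214.0 × 7200 = 1.54 × 10^6 ft³.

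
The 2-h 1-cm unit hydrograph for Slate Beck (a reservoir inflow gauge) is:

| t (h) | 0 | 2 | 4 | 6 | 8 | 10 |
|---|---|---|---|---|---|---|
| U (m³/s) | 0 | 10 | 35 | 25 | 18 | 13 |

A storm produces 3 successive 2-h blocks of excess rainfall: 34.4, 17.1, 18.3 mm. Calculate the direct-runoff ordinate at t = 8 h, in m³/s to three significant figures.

Q ≈ 169 m³/s

By discrete convolution, Q_j = Σ (P_i / 10 mm) · U_{j−i}.
At t = 8 h (j=4): Q = (34.4/10)·18 + (17.1/10)·25 + (18.3/10)·35 = 169 m³/s.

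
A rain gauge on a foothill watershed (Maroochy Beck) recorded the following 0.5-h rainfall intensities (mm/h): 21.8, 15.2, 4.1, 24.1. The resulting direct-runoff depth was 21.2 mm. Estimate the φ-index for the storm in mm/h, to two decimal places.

φ ≈ 6.23 mm/h

Only the 3 blocks with intensity above φ contribute runoff: 21.8, 15.2, 24.1 mm/h.
Σ(I−φ)·Δt = d  ⇒  (21.8+15.2+24.1 − 3φ)·0.5 = 21.2
φ = (61.10 − 21.2/0.5) / 3 = 6.23 mm/h.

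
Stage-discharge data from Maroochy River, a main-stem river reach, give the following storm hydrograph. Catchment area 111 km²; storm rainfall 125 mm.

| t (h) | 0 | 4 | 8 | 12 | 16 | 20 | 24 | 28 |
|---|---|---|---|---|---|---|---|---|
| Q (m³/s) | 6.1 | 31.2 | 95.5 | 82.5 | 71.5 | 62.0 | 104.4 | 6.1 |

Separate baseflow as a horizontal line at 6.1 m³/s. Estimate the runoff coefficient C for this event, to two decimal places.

C ≈ 0.43

ΣQ_DR = 410.5 m³/s; V = ΣQ_DR·Δt = 5.911 × 10^6 m³.
Runoff depth d = V / A = 53.25 mm.
C = d / P = 53.25 / 125 = 0.43.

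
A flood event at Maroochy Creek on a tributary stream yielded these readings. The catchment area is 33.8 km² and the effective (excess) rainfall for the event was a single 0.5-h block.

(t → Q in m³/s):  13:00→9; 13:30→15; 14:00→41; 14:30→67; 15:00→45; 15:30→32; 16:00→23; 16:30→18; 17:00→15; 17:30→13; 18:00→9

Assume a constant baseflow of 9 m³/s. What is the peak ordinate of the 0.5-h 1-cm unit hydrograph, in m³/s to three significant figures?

Direct runoff: 0.0, 6.0, 32.0, 58.0, 36.0, 23.0, 14.0, 9.0, 6.0, 4.0, 0.0 m³/s; ΣQ_DR = 188.0 m³/s, peak = 58.0 m³/s.
Runoff depth d = ΣQ_DR·Δt / A = 188.0 × 1800 / (33.8 km²) = 10.01 mm.
The 1-cm UH is the DRH scaled by (10 mm)/d, so U_p = 58.0 × 10/10.01 = 57.9 m³/s.

U_p ≈ 57.9 m³/s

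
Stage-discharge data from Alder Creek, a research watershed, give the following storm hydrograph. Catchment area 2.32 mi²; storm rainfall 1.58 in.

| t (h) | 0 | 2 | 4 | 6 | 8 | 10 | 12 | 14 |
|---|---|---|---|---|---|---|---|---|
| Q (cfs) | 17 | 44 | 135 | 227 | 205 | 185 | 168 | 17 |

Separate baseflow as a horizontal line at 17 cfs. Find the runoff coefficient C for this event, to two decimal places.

C ≈ 0.73

ΣQ_DR = 862.0 cfs; V = ΣQ_DR·Δt = 6.206 × 10^6 ft³.
Runoff depth d = V / A = 1.152 in.
C = d / P = 1.152 / 1.58 = 0.73.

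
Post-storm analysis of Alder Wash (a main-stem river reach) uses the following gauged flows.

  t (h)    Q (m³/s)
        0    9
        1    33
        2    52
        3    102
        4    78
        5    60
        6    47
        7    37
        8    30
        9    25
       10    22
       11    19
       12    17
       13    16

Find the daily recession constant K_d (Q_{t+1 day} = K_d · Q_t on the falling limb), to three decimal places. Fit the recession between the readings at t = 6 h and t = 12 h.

K_d ≈ 0.017

Between t = 6 h and t = 12 h the flow falls from 47 to 17 m³/s over 6×1 h = 6 h.
Per-interval ratio K = (17/47)^(1/6) = 0.8441; K_d = K^(24/1) = 0.017.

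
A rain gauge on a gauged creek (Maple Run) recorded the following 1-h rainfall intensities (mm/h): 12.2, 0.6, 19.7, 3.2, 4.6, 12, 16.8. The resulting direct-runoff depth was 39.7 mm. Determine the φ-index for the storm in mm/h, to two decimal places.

Only the 4 blocks with intensity above φ contribute runoff: 12.2, 19.7, 12, 16.8 mm/h.
Σ(I−φ)·Δt = d  ⇒  (12.2+19.7+12+16.8 − 4φ)·1 = 39.7
φ = (60.70 − 39.7/1) / 4 = 5.25 mm/h.

φ ≈ 5.25 mm/h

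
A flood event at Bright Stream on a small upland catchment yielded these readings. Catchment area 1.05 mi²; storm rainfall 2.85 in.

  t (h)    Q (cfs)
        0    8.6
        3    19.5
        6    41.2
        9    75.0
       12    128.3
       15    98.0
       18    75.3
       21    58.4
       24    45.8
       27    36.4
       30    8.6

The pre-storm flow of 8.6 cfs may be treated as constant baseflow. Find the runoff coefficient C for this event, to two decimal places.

C ≈ 0.78

ΣQ_DR = 500.5 cfs; V = ΣQ_DR·Δt = 5.405 × 10^6 ft³.
Runoff depth d = V / A = 2.216 in.
C = d / P = 2.216 / 2.85 = 0.78.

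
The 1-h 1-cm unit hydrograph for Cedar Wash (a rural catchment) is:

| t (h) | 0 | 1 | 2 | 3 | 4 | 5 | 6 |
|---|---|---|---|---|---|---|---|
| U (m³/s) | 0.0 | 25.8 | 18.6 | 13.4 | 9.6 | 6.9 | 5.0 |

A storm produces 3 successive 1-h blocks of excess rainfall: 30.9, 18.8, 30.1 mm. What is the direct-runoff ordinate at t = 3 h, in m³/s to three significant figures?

By discrete convolution, Q_j = Σ (P_i / 10 mm) · U_{j−i}.
At t = 3 h (j=3): Q = (30.9/10)·13.4 + (18.8/10)·18.6 + (30.1/10)·25.8 = 154 m³/s.

Q ≈ 154 m³/s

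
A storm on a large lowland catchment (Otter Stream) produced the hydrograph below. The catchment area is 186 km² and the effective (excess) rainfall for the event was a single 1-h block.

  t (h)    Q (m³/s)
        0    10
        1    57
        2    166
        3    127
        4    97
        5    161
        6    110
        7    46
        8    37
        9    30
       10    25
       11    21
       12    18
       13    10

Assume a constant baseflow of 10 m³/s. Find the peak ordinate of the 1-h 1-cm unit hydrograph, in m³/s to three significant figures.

U_p ≈ 104 m³/s

Direct runoff: 0.0, 47.0, 156.0, 117.0, 87.0, 151.0, 100.0, 36.0, 27.0, 20.0, 15.0, 11.0, 8.0, 0.0 m³/s; ΣQ_DR = 775.0 m³/s, peak = 156.0 m³/s.
Runoff depth d = ΣQ_DR·Δt / A = 775.0 × 3600 / (186 km²) = 15.00 mm.
The 1-cm UH is the DRH scaled by (10 mm)/d, so U_p = 156.0 × 10/15.00 = 104 m³/s.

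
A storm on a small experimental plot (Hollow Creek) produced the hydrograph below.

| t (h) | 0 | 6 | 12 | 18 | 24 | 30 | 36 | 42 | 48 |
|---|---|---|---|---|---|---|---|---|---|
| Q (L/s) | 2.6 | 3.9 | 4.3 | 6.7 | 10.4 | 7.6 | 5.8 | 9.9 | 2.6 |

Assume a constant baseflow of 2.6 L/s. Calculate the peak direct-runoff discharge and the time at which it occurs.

Q_p = 7.8 L/s at t = 24 h

Subtracting baseflow gives direct-runoff ordinates: 0.0, 1.3, 1.7, 4.1, 7.8, 5.0, 3.2, 7.3, 0.0 L/s.
The maximum is 7.8 L/s, occurring at the reading for t = 24 h.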